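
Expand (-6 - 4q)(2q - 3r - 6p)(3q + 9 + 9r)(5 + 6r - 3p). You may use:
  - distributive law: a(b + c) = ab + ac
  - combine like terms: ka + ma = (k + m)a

(-6 - 4q)(2q - 3r - 6p)(3q + 9 + 9r)(5 + 6r - 3p)
= (-12q + 18r + 36p - 8q^2 + 12qr + 24pq)(3q + 9 + 9r)(5 + 6r - 3p)    [distributive law]
= (-36q^2 - 108q - 108qr + 54qr + 162r + 162r^2 + 108pq + 324p + 324pr - 24q^3 - 72q^2 - 72q^2r + 36q^2r + 108qr + 108qr^2 + 72pq^2 + 216pq + 216pqr)(5 + 6r - 3p)    [distributive law]
= (-108q^2 - 108q + 54qr + 162r + 162r^2 + 324pq + 324p + 324pr - 24q^3 - 36q^2r + 108qr^2 + 72pq^2 + 216pqr)(5 + 6r - 3p)    [combine like terms]
= -540q^2 - 648q^2r + 324pq^2 - 540q - 648qr + 324pq + 270qr + 324qr^2 - 162pqr + 810r + 972r^2 - 486pr + 810r^2 + 972r^3 - 486pr^2 + 1620pq + 1944pqr - 972p^2q + 1620p + 1944pr - 972p^2 + 1620pr + 1944pr^2 - 972p^2r - 120q^3 - 144q^3r + 72pq^3 - 180q^2r - 216q^2r^2 + 108pq^2r + 540qr^2 + 648qr^3 - 324pqr^2 + 360pq^2 + 432pq^2r - 216p^2q^2 + 1080pqr + 1296pqr^2 - 648p^2qr    [distributive law]
= -540q^2 - 828q^2r + 684pq^2 - 540q - 378qr + 1944pq + 864qr^2 + 2862pqr + 810r + 1782r^2 + 3078pr + 972r^3 + 1458pr^2 - 972p^2q + 1620p - 972p^2 - 972p^2r - 120q^3 - 144q^3r + 72pq^3 - 216q^2r^2 + 540pq^2r + 648qr^3 + 972pqr^2 - 216p^2q^2 - 648p^2qr    [combine like terms]

-540q^2 - 828q^2r + 684pq^2 - 540q - 378qr + 1944pq + 864qr^2 + 2862pqr + 810r + 1782r^2 + 3078pr + 972r^3 + 1458pr^2 - 972p^2q + 1620p - 972p^2 - 972p^2r - 120q^3 - 144q^3r + 72pq^3 - 216q^2r^2 + 540pq^2r + 648qr^3 + 972pqr^2 - 216p^2q^2 - 648p^2qr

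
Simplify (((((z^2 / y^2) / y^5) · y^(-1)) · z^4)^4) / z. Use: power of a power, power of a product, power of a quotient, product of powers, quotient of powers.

y^(-32)z^23

(((((z^2 / y^2) / y^5) · y^(-1)) · z^4)^4) / z
= (((((z^2 / y^2) / y^5) · y^(-1))^4) · ((z^4)^4)) / z    [power of a product]
= (((((z^2 / y^2) / y^5)^4) · ((y^(-1))^4)) · ((z^4)^4)) / z    [power of a product]
= (((((z^2 / y^2)^4) / ((y^5)^4)) · ((y^(-1))^4)) · ((z^4)^4)) / z    [power of a quotient]
= ((((((z^2)^4) / ((y^2)^4)) / ((y^5)^4)) · ((y^(-1))^4)) · ((z^4)^4)) / z    [power of a quotient]
= ((((z^8 / ((y^2)^4)) / ((y^5)^4)) · ((y^(-1))^4)) · ((z^4)^4)) / z    [power of a power]
= ((((z^8 / y^8) / ((y^5)^4)) · ((y^(-1))^4)) · ((z^4)^4)) / z    [power of a power]
= ((((z^8 / y^8) / y^20) · ((y^(-1))^4)) · ((z^4)^4)) / z    [power of a power]
= ((((z^8 / y^8) / y^20) · y^(-4)) · ((z^4)^4)) / z    [power of a power]
= ((((z^8 / y^8) / y^20) · y^(-4)) · z^16) / z    [power of a power]
= y^(-32)z^23    [quotient of powers; product of powers]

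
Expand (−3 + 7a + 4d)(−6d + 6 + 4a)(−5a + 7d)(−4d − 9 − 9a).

(−3 + 7a + 4d)(−6d + 6 + 4a)(−5a + 7d)(−4d − 9 − 9a)
= (18d − 18 − 12a − 42ad + 42a + 28a^2 − 24d^2 + 24d + 16ad)(−5a + 7d)(−4d − 9 − 9a)    [distributive law]
= (42d − 18 + 30a − 26ad + 28a^2 − 24d^2)(−5a + 7d)(−4d − 9 − 9a)    [combine like terms]
= (−210ad + 294d^2 + 90a − 126d − 150a^2 + 210ad + 130a^2d − 182ad^2 − 140a^3 + 196a^2d + 120ad^2 − 168d^3)(−4d − 9 − 9a)    [distributive law]
= (294d^2 + 90a − 126d − 150a^2 + 326a^2d − 62ad^2 − 140a^3 − 168d^3)(−4d − 9 − 9a)    [combine like terms]
= −1176d^3 − 2646d^2 − 2646ad^2 − 360ad − 810a − 810a^2 + 504d^2 + 1134d + 1134ad + 600a^2d + 1350a^2 + 1350a^3 − 1304a^2d^2 − 2934a^2d − 2934a^3d + 248ad^3 + 558ad^2 + 558a^2d^2 + 560a^3d + 1260a^3 + 1260a^4 + 672d^4 + 1512d^3 + 1512ad^3    [distributive law]
= 336d^3 − 2142d^2 − 2088ad^2 + 774ad − 810a + 540a^2 + 1134d − 2334a^2d + 2610a^3 − 746a^2d^2 − 2374a^3d + 1760ad^3 + 1260a^4 + 672d^4    [combine like terms]

336d^3 − 2142d^2 − 2088ad^2 + 774ad − 810a + 540a^2 + 1134d − 2334a^2d + 2610a^3 − 746a^2d^2 − 2374a^3d + 1760ad^3 + 1260a^4 + 672d^4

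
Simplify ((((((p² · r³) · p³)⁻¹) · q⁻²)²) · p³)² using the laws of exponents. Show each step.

((((((p² · r³) · p³)⁻¹) · q⁻²)²) · p³)²
= ((((((p² · r³) · p³)⁻¹) · q⁻²)²)²) · ((p³)²)    [power of a product]
= (((((p² · r³) · p³)⁻¹) · q⁻²)⁴) · ((p³)²)    [power of a power]
= (((((p² · r³) · p³)⁻¹)⁴) · ((q⁻²)⁴)) · ((p³)²)    [power of a product]
= ((((p² · r³) · p³)⁻⁴) · ((q⁻²)⁴)) · ((p³)²)    [power of a power]
= ((((p² · r³)⁻⁴) · ((p³)⁻⁴)) · ((q⁻²)⁴)) · ((p³)²)    [power of a product]
= (((((p²)⁻⁴) · ((r³)⁻⁴)) · ((p³)⁻⁴)) · ((q⁻²)⁴)) · ((p³)²)    [power of a product]
= (((p⁻⁸ · ((r³)⁻⁴)) · ((p³)⁻⁴)) · ((q⁻²)⁴)) · ((p³)²)    [power of a power]
= (((p⁻⁸ · r⁻¹²) · ((p³)⁻⁴)) · ((q⁻²)⁴)) · ((p³)²)    [power of a power]
= (((p⁻⁸ · r⁻¹²) · p⁻¹²) · ((q⁻²)⁴)) · ((p³)²)    [power of a power]
= (((p⁻⁸ · r⁻¹²) · p⁻¹²) · q⁻⁸) · ((p³)²)    [power of a power]
= (((p⁻⁸ · r⁻¹²) · p⁻¹²) · q⁻⁸) · p⁶    [power of a power]
= p⁻¹⁴q⁻⁸r⁻¹²    [product of powers]

p⁻¹⁴q⁻⁸r⁻¹²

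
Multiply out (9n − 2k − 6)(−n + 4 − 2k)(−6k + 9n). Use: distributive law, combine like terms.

−90kn^2 − 81n^3 − 216kn + 378n^2 + 132k^2n − 24k^2 − 24k^3 + 144k − 216n

(9n − 2k − 6)(−n + 4 − 2k)(−6k + 9n)
= (−9n^2 + 36n − 18kn + 2kn − 8k + 4k^2 + 6n − 24 + 12k)(−6k + 9n)    [distributive law]
= (−9n^2 + 42n − 16kn + 4k + 4k^2 − 24)(−6k + 9n)    [combine like terms]
= 54kn^2 − 81n^3 − 252kn + 378n^2 + 96k^2n − 144kn^2 − 24k^2 + 36kn − 24k^3 + 36k^2n + 144k − 216n    [distributive law]
= −90kn^2 − 81n^3 − 216kn + 378n^2 + 132k^2n − 24k^2 − 24k^3 + 144k − 216n    [combine like terms]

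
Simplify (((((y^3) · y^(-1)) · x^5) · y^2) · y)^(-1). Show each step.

x^(-5)y^(-5)

(((((y^3) · y^(-1)) · x^5) · y^2) · y)^(-1)
= (((((y^3) · y^(-1)) · x^5) · y^2)^(-1)) · (y^(-1))    [power of a product]
= (((((y^3) · y^(-1)) · x^5)^(-1)) · ((y^2)^(-1))) · (y^(-1))    [power of a product]
= (((((y^3) · y^(-1))^(-1)) · ((x^5)^(-1))) · ((y^2)^(-1))) · (y^(-1))    [power of a product]
= (((((y^3)^(-1)) · ((y^(-1))^(-1))) · ((x^5)^(-1))) · ((y^2)^(-1))) · (y^(-1))    [power of a product]
= ((((y^(-3)) · ((y^(-1))^(-1))) · ((x^5)^(-1))) · ((y^2)^(-1))) · (y^(-1))    [power of a power]
= (((y^(-3) · y) · ((x^5)^(-1))) · ((y^2)^(-1))) · (y^(-1))    [power of a power]
= ((y^(-2) · ((x^5)^(-1))) · ((y^2)^(-1))) · (y^(-1))    [product of powers]
= ((y^(-2) · x^(-5)) · ((y^2)^(-1))) · (y^(-1))    [power of a power]
= ((y^(-2) · x^(-5)) · y^(-2)) · (y^(-1))    [power of a power]
= x^(-5)y^(-5)    [product of powers]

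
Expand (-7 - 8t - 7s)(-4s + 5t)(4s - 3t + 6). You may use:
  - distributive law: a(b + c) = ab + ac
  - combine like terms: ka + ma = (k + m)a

280s² - 242st + 168s - 135t² - 210t - 96s²t - 151st² + 120t³ + 112s³

(-7 - 8t - 7s)(-4s + 5t)(4s - 3t + 6)
= (28s - 35t + 32st - 40t² + 28s² - 35st)(4s - 3t + 6)    [distributive law]
= (28s - 35t - 3st - 40t² + 28s²)(4s - 3t + 6)    [combine like terms]
= 112s² - 84st + 168s - 140st + 105t² - 210t - 12s²t + 9st² - 18st - 160st² + 120t³ - 240t² + 112s³ - 84s²t + 168s²    [distributive law]
= 280s² - 242st + 168s - 135t² - 210t - 96s²t - 151st² + 120t³ + 112s³    [combine like terms]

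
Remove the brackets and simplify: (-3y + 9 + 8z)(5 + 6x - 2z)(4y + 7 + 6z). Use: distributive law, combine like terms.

(-3y + 9 + 8z)(5 + 6x - 2z)(4y + 7 + 6z)
= (-15y - 18xy + 6yz + 45 + 54x - 18z + 40z + 48xz - 16z^2)(4y + 7 + 6z)    [distributive law]
= (-15y - 18xy + 6yz + 45 + 54x + 22z + 48xz - 16z^2)(4y + 7 + 6z)    [combine like terms]
= -60y^2 - 105y - 90yz - 72xy^2 - 126xy - 108xyz + 24y^2z + 42yz + 36yz^2 + 180y + 315 + 270z + 216xy + 378x + 324xz + 88yz + 154z + 132z^2 + 192xyz + 336xz + 288xz^2 - 64yz^2 - 112z^2 - 96z^3    [distributive law]
= -60y^2 + 75y + 40yz - 72xy^2 + 90xy + 84xyz + 24y^2z - 28yz^2 + 315 + 424z + 378x + 660xz + 20z^2 + 288xz^2 - 96z^3    [combine like terms]

-60y^2 + 75y + 40yz - 72xy^2 + 90xy + 84xyz + 24y^2z - 28yz^2 + 315 + 424z + 378x + 660xz + 20z^2 + 288xz^2 - 96z^3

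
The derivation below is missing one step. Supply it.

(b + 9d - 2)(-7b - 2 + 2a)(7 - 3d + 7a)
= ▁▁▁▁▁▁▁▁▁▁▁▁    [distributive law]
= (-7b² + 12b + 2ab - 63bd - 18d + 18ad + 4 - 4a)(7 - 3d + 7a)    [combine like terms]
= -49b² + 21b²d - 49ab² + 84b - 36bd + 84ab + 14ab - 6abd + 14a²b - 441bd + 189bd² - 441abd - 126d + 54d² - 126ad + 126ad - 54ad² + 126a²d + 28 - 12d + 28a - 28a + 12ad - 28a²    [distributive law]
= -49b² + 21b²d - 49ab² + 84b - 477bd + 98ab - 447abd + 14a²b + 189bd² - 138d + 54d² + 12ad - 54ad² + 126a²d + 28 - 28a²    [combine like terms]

By distributive law:

(-7b² - 2b + 2ab - 63bd - 18d + 18ad + 14b + 4 - 4a)(7 - 3d + 7a)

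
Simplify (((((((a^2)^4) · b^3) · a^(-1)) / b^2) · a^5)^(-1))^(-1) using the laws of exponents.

a^12·b

(((((((a^2)^4) · b^3) · a^(-1)) / b^2) · a^5)^(-1))^(-1)
= ((((((a^2)^4) · b^3) · a^(-1)) / b^2) · a^5)^1    [power of a power]
= ((((((a^2)^4) · b^3) · a^(-1)) / b^2)^1) · ((a^5)^1)    [power of a product]
= ((((((a^2)^4) · b^3) · a^(-1))^1) / ((b^2)^1)) · ((a^5)^1)    [power of a quotient]
= ((((((a^2)^4) · b^3)^1) · ((a^(-1))^1)) / ((b^2)^1)) · ((a^5)^1)    [power of a product]
= ((((((a^2)^4)^1) · ((b^3)^1)) · ((a^(-1))^1)) / ((b^2)^1)) · ((a^5)^1)    [power of a product]
= (((((a^2)^4) · ((b^3)^1)) · ((a^(-1))^1)) / ((b^2)^1)) · ((a^5)^1)    [power of a power]
= (((a^8 · ((b^3)^1)) · ((a^(-1))^1)) / ((b^2)^1)) · ((a^5)^1)    [power of a power]
= (((a^8 · b^3) · ((a^(-1))^1)) / ((b^2)^1)) · ((a^5)^1)    [power of a power]
= (((a^8 · b^3) · a^(-1)) / ((b^2)^1)) · ((a^5)^1)    [power of a power]
= (((a^8 · b^3) · a^(-1)) / b^2) · ((a^5)^1)    [power of a power]
= (((a^8 · b^3) · a^(-1)) / b^2) · a^5    [power of a power]
= a^12·b    [quotient of powers; product of powers]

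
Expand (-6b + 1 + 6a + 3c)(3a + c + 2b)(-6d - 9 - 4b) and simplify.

36abd + 42ab + 24ab^2 + 72b^2d + 100b^2 + 48b^3 - 18ad - 27a - 6cd - 9c - 4bc - 12bd - 18b - 108a^2d - 162a^2 - 72a^2b - 90acd - 135ac - 60abc - 18c^2d - 27c^2 - 12bc^2

(-6b + 1 + 6a + 3c)(3a + c + 2b)(-6d - 9 - 4b)
= (-18ab - 6bc - 12b^2 + 3a + c + 2b + 18a^2 + 6ac + 12ab + 9ac + 3c^2 + 6bc)(-6d - 9 - 4b)    [distributive law]
= (-6ab - 12b^2 + 3a + c + 2b + 18a^2 + 15ac + 3c^2)(-6d - 9 - 4b)    [combine like terms]
= 36abd + 54ab + 24ab^2 + 72b^2d + 108b^2 + 48b^3 - 18ad - 27a - 12ab - 6cd - 9c - 4bc - 12bd - 18b - 8b^2 - 108a^2d - 162a^2 - 72a^2b - 90acd - 135ac - 60abc - 18c^2d - 27c^2 - 12bc^2    [distributive law]
= 36abd + 42ab + 24ab^2 + 72b^2d + 100b^2 + 48b^3 - 18ad - 27a - 6cd - 9c - 4bc - 12bd - 18b - 108a^2d - 162a^2 - 72a^2b - 90acd - 135ac - 60abc - 18c^2d - 27c^2 - 12bc^2    [combine like terms]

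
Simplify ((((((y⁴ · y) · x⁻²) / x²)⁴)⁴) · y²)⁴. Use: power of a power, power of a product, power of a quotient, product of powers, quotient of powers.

((((((y⁴ · y) · x⁻²) / x²)⁴)⁴) · y²)⁴
= ((((((y⁴ · y) · x⁻²) / x²)⁴)⁴)⁴) · ((y²)⁴)    [power of a product]
= (((((y⁴ · y) · x⁻²) / x²)⁴)¹⁶) · ((y²)⁴)    [power of a power]
= ((((y⁴ · y) · x⁻²) / x²)⁶⁴) · ((y²)⁴)    [power of a power]
= ((((y⁴ · y) · x⁻²)⁶⁴) / ((x²)⁶⁴)) · ((y²)⁴)    [power of a quotient]
= ((((y⁴ · y)⁶⁴) · ((x⁻²)⁶⁴)) / ((x²)⁶⁴)) · ((y²)⁴)    [power of a product]
= (((((y⁴)⁶⁴) · (y⁶⁴)) · ((x⁻²)⁶⁴)) / ((x²)⁶⁴)) · ((y²)⁴)    [power of a product]
= (((y²⁵⁶ · (y⁶⁴)) · ((x⁻²)⁶⁴)) / ((x²)⁶⁴)) · ((y²)⁴)    [power of a power]
= ((y³²⁰ · ((x⁻²)⁶⁴)) / ((x²)⁶⁴)) · ((y²)⁴)    [product of powers]
= ((y³²⁰ · x⁻¹²⁸) / ((x²)⁶⁴)) · ((y²)⁴)    [power of a power]
= ((y³²⁰ · x⁻¹²⁸) / x¹²⁸) · ((y²)⁴)    [power of a power]
= ((y³²⁰ · x⁻¹²⁸) / x¹²⁸) · y⁸    [power of a power]
= x⁻²⁵⁶y³²⁸    [quotient of powers; product of powers]

x⁻²⁵⁶y³²⁸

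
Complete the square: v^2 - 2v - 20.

v^2 - 2v - 20
= v^2 - 2v + 1 - 1 - 20    [add and subtract 1]
= (v - 1)^2 - 1 - 20    [perfect-square identity]
= (v - 1)^2 - 21    [combine constants]

(v - 1)^2 - 21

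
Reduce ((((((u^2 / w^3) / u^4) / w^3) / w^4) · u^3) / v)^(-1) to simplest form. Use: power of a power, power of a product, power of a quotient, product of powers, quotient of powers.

((((((u^2 / w^3) / u^4) / w^3) / w^4) · u^3) / v)^(-1)
= ((((((u^2 / w^3) / u^4) / w^3) / w^4) · u^3)^(-1)) / (v^(-1))    [power of a quotient]
= ((((((u^2 / w^3) / u^4) / w^3) / w^4)^(-1)) · ((u^3)^(-1))) / (v^(-1))    [power of a product]
= ((((((u^2 / w^3) / u^4) / w^3)^(-1)) / ((w^4)^(-1))) · ((u^3)^(-1))) / (v^(-1))    [power of a quotient]
= ((((((u^2 / w^3) / u^4)^(-1)) / ((w^3)^(-1))) / ((w^4)^(-1))) · ((u^3)^(-1))) / (v^(-1))    [power of a quotient]
= ((((((u^2 / w^3)^(-1)) / ((u^4)^(-1))) / ((w^3)^(-1))) / ((w^4)^(-1))) · ((u^3)^(-1))) / (v^(-1))    [power of a quotient]
= (((((((u^2)^(-1)) / ((w^3)^(-1))) / ((u^4)^(-1))) / ((w^3)^(-1))) / ((w^4)^(-1))) · ((u^3)^(-1))) / (v^(-1))    [power of a quotient]
= (((((u^(-2) / ((w^3)^(-1))) / ((u^4)^(-1))) / ((w^3)^(-1))) / ((w^4)^(-1))) · ((u^3)^(-1))) / (v^(-1))    [power of a power]
= (((((u^(-2) / w^(-3)) / ((u^4)^(-1))) / ((w^3)^(-1))) / ((w^4)^(-1))) · ((u^3)^(-1))) / (v^(-1))    [power of a power]
= (((((u^(-2) / w^(-3)) / u^(-4)) / ((w^3)^(-1))) / ((w^4)^(-1))) · ((u^3)^(-1))) / (v^(-1))    [power of a power]
= (((((u^(-2) / w^(-3)) / u^(-4)) / w^(-3)) / ((w^4)^(-1))) · ((u^3)^(-1))) / (v^(-1))    [power of a power]
= (((((u^(-2) / w^(-3)) / u^(-4)) / w^(-3)) / w^(-4)) · ((u^3)^(-1))) / (v^(-1))    [power of a power]
= (((((u^(-2) / w^(-3)) / u^(-4)) / w^(-3)) / w^(-4)) · u^(-3)) / (v^(-1))    [power of a power]
= u^(-1)·v·w^10    [quotient of powers; product of powers]

u^(-1)·v·w^10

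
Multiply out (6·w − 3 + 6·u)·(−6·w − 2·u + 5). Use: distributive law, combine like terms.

−36·w² − 48·u·w + 48·w + 36·u − 15 − 12·u²

(6·w − 3 + 6·u)·(−6·w − 2·u + 5)
= −36·w² − 12·u·w + 30·w + 18·w + 6·u − 15 − 36·u·w − 12·u² + 30·u    [distributive law]
= −36·w² − 48·u·w + 48·w + 36·u − 15 − 12·u²    [combine like terms]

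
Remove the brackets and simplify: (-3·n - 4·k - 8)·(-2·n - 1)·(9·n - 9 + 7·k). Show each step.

54·n^3 + 117·n^2 + 114·k·n^2 - 99·n + 97·k·n + 56·k^2·n + 20·k + 28·k^2 - 72

(-3·n - 4·k - 8)·(-2·n - 1)·(9·n - 9 + 7·k)
= (6·n^2 + 3·n + 8·k·n + 4·k + 16·n + 8)·(9·n - 9 + 7·k)    [distributive law]
= (6·n^2 + 19·n + 8·k·n + 4·k + 8)·(9·n - 9 + 7·k)    [combine like terms]
= 54·n^3 - 54·n^2 + 42·k·n^2 + 171·n^2 - 171·n + 133·k·n + 72·k·n^2 - 72·k·n + 56·k^2·n + 36·k·n - 36·k + 28·k^2 + 72·n - 72 + 56·k    [distributive law]
= 54·n^3 + 117·n^2 + 114·k·n^2 - 99·n + 97·k·n + 56·k^2·n + 20·k + 28·k^2 - 72    [combine like terms]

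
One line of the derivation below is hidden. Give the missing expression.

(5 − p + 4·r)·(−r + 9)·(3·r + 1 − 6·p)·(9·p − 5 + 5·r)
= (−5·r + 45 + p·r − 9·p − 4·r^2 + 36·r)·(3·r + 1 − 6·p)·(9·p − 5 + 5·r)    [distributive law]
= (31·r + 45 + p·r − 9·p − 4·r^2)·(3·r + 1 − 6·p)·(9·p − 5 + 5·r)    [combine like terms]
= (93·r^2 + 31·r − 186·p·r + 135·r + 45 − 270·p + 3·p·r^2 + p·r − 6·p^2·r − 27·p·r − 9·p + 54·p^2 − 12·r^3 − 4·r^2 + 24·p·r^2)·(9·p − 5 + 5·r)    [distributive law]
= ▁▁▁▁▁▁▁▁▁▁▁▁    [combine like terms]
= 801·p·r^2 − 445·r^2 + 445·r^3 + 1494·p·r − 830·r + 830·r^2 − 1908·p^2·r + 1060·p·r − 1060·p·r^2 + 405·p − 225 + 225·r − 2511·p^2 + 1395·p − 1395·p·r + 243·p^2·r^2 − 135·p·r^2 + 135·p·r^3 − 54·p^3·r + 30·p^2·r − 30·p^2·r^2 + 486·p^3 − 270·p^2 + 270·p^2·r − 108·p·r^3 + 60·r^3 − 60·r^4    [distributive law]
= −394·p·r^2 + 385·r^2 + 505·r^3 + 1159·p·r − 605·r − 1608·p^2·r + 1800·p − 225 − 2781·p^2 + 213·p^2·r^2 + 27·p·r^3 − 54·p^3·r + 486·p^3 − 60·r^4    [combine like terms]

By combine like terms:

(89·r^2 + 166·r − 212·p·r + 45 − 279·p + 27·p·r^2 − 6·p^2·r + 54·p^2 − 12·r^3)·(9·p − 5 + 5·r)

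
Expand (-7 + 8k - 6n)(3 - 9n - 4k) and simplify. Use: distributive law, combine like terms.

(-7 + 8k - 6n)(3 - 9n - 4k)
= -21 + 63n + 28k + 24k - 72kn - 32k^2 - 18n + 54n^2 + 24kn    [distributive law]
= -21 + 45n + 52k - 48kn - 32k^2 + 54n^2    [combine like terms]

-21 + 45n + 52k - 48kn - 32k^2 + 54n^2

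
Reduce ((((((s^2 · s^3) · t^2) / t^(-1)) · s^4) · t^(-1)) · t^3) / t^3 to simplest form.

((((((s^2 · s^3) · t^2) / t^(-1)) · s^4) · t^(-1)) · t^3) / t^3
= (((((s^5 · t^2) / t^(-1)) · s^4) · t^(-1)) · t^3) / t^3    [product of powers]
= s^9t^2    [quotient of powers; product of powers]

s^9t^2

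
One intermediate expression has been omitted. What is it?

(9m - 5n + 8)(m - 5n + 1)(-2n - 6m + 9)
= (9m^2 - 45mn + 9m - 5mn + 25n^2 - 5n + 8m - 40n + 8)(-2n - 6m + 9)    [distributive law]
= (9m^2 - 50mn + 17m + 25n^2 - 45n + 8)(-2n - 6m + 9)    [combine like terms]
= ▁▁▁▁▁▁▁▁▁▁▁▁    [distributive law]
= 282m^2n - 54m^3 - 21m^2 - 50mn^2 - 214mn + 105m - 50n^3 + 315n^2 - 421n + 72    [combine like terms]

After distributive law, the bracketed line is:

-18m^2n - 54m^3 + 81m^2 + 100mn^2 + 300m^2n - 450mn - 34mn - 102m^2 + 153m - 50n^3 - 150mn^2 + 225n^2 + 90n^2 + 270mn - 405n - 16n - 48m + 72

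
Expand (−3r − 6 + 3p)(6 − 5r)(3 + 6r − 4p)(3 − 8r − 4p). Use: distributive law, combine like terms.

(−3r − 6 + 3p)(6 − 5r)(3 + 6r − 4p)(3 − 8r − 4p)
= (−18r + 15r² − 36 + 30r + 18p − 15pr)(3 + 6r − 4p)(3 − 8r − 4p)    [distributive law]
= (12r + 15r² − 36 + 18p − 15pr)(3 + 6r − 4p)(3 − 8r − 4p)    [combine like terms]
= (36r + 72r² − 48pr + 45r² + 90r³ − 60pr² − 108 − 216r + 144p + 54p + 108pr − 72p² − 45pr − 90pr² + 60p²r)(3 − 8r − 4p)    [distributive law]
= (−180r + 117r² + 15pr + 90r³ − 150pr² − 108 + 198p − 72p² + 60p²r)(3 − 8r − 4p)    [combine like terms]
= −540r + 1440r² + 720pr + 351r² − 936r³ − 468pr² + 45pr − 120pr² − 60p²r + 270r³ − 720r⁴ − 360pr³ − 450pr² + 1200pr³ + 600p²r² − 324 + 864r + 432p + 594p − 1584pr − 792p² − 216p² + 576p²r + 288p³ + 180p²r − 480p²r² − 240p³r    [distributive law]
= 324r + 1791r² − 819pr − 666r³ − 1038pr² + 696p²r − 720r⁴ + 840pr³ + 120p²r² − 324 + 1026p − 1008p² + 288p³ − 240p³r    [combine like terms]

324r + 1791r² − 819pr − 666r³ − 1038pr² + 696p²r − 720r⁴ + 840pr³ + 120p²r² − 324 + 1026p − 1008p² + 288p³ − 240p³r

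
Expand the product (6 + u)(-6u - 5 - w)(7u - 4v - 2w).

-287u^2 + 164uv + 40uw - 210u + 120v + 60w + 24vw + 12w^2 - 42u^3 + 24u^2v + 5u^2w + 4uvw + 2uw^2

(6 + u)(-6u - 5 - w)(7u - 4v - 2w)
= (-36u - 30 - 6w - 6u^2 - 5u - uw)(7u - 4v - 2w)    [distributive law]
= (-41u - 30 - 6w - 6u^2 - uw)(7u - 4v - 2w)    [combine like terms]
= -287u^2 + 164uv + 82uw - 210u + 120v + 60w - 42uw + 24vw + 12w^2 - 42u^3 + 24u^2v + 12u^2w - 7u^2w + 4uvw + 2uw^2    [distributive law]
= -287u^2 + 164uv + 40uw - 210u + 120v + 60w + 24vw + 12w^2 - 42u^3 + 24u^2v + 5u^2w + 4uvw + 2uw^2    [combine like terms]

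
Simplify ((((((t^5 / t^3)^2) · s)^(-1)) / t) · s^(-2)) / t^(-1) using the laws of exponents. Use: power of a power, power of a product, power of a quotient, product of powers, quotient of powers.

((((((t^5 / t^3)^2) · s)^(-1)) / t) · s^(-2)) / t^(-1)
= ((((((t^5 / t^3)^2)^(-1)) · (s^(-1))) / t) · s^(-2)) / t^(-1)    [power of a product]
= (((((t^5 / t^3)^(-2)) · (s^(-1))) / t) · s^(-2)) / t^(-1)    [power of a power]
= ((((((t^5)^(-2)) / ((t^3)^(-2))) · (s^(-1))) / t) · s^(-2)) / t^(-1)    [power of a quotient]
= ((((t^(-10) / ((t^3)^(-2))) · (s^(-1))) / t) · s^(-2)) / t^(-1)    [power of a power]
= ((((t^(-10) / t^(-6)) · (s^(-1))) / t) · s^(-2)) / t^(-1)    [power of a power]
= (((t^(-4) · (s^(-1))) / t) · s^(-2)) / t^(-1)    [quotient of powers]
= s^(-3)t^(-4)    [quotient of powers; product of powers]

s^(-3)t^(-4)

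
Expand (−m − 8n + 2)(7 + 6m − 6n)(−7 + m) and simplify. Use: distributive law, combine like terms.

(−m − 8n + 2)(7 + 6m − 6n)(−7 + m)
= (−7m − 6m^2 + 6mn − 56n − 48mn + 48n^2 + 14 + 12m − 12n)(−7 + m)    [distributive law]
= (5m − 6m^2 − 42mn − 68n + 48n^2 + 14)(−7 + m)    [combine like terms]
= −35m + 5m^2 + 42m^2 − 6m^3 + 294mn − 42m^2n + 476n − 68mn − 336n^2 + 48mn^2 − 98 + 14m    [distributive law]
= −21m + 47m^2 − 6m^3 + 226mn − 42m^2n + 476n − 336n^2 + 48mn^2 − 98    [combine like terms]

−21m + 47m^2 − 6m^3 + 226mn − 42m^2n + 476n − 336n^2 + 48mn^2 − 98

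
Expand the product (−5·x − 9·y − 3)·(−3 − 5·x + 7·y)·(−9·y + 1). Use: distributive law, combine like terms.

(−5·x − 9·y − 3)·(−3 − 5·x + 7·y)·(−9·y + 1)
= (15·x + 25·x^2 − 35·x·y + 27·y + 45·x·y − 63·y^2 + 9 + 15·x − 21·y)·(−9·y + 1)    [distributive law]
= (30·x + 25·x^2 + 10·x·y + 6·y − 63·y^2 + 9)·(−9·y + 1)    [combine like terms]
= −270·x·y + 30·x − 225·x^2·y + 25·x^2 − 90·x·y^2 + 10·x·y − 54·y^2 + 6·y + 567·y^3 − 63·y^2 − 81·y + 9    [distributive law]
= −260·x·y + 30·x − 225·x^2·y + 25·x^2 − 90·x·y^2 − 117·y^2 − 75·y + 567·y^3 + 9    [combine like terms]

−260·x·y + 30·x − 225·x^2·y + 25·x^2 − 90·x·y^2 − 117·y^2 − 75·y + 567·y^3 + 9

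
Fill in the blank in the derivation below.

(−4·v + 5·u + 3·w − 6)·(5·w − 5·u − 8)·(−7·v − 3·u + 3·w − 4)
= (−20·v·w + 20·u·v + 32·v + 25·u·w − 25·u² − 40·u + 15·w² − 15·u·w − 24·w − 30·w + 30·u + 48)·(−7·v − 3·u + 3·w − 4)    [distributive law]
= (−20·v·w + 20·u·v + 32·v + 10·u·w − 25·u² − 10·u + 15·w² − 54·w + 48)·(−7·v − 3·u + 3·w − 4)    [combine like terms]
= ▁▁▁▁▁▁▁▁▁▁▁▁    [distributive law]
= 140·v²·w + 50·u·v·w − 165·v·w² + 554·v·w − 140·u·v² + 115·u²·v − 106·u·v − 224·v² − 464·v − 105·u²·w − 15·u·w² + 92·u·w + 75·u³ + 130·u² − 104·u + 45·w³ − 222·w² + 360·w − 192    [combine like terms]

By distributive law:

140·v²·w + 60·u·v·w − 60·v·w² + 80·v·w − 140·u·v² − 60·u²·v + 60·u·v·w − 80·u·v − 224·v² − 96·u·v + 96·v·w − 128·v − 70·u·v·w − 30·u²·w + 30·u·w² − 40·u·w + 175·u²·v + 75·u³ − 75·u²·w + 100·u² + 70·u·v + 30·u² − 30·u·w + 40·u − 105·v·w² − 45·u·w² + 45·w³ − 60·w² + 378·v·w + 162·u·w − 162·w² + 216·w − 336·v − 144·u + 144·w − 192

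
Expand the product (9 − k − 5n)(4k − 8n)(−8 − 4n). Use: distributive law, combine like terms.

−288k − 48kn + 576n − 32n² + 32k² + 16k²n + 48kn² − 160n³

(9 − k − 5n)(4k − 8n)(−8 − 4n)
= (36k − 72n − 4k² + 8kn − 20kn + 40n²)(−8 − 4n)    [distributive law]
= (36k − 72n − 4k² − 12kn + 40n²)(−8 − 4n)    [combine like terms]
= −288k − 144kn + 576n + 288n² + 32k² + 16k²n + 96kn + 48kn² − 320n² − 160n³    [distributive law]
= −288k − 48kn + 576n − 32n² + 32k² + 16k²n + 48kn² − 160n³    [combine like terms]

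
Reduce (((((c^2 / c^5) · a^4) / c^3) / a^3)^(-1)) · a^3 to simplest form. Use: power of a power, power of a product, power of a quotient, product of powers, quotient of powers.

(((((c^2 / c^5) · a^4) / c^3) / a^3)^(-1)) · a^3
= (((((c^2 / c^5) · a^4) / c^3)^(-1)) / ((a^3)^(-1))) · a^3    [power of a quotient]
= (((((c^2 / c^5) · a^4)^(-1)) / ((c^3)^(-1))) / ((a^3)^(-1))) · a^3    [power of a quotient]
= (((((c^2 / c^5)^(-1)) · ((a^4)^(-1))) / ((c^3)^(-1))) / ((a^3)^(-1))) · a^3    [power of a product]
= ((((((c^2)^(-1)) / ((c^5)^(-1))) · ((a^4)^(-1))) / ((c^3)^(-1))) / ((a^3)^(-1))) · a^3    [power of a quotient]
= ((((c^(-2) / ((c^5)^(-1))) · ((a^4)^(-1))) / ((c^3)^(-1))) / ((a^3)^(-1))) · a^3    [power of a power]
= ((((c^(-2) / c^(-5)) · ((a^4)^(-1))) / ((c^3)^(-1))) / ((a^3)^(-1))) · a^3    [power of a power]
= (((c^3 · ((a^4)^(-1))) / ((c^3)^(-1))) / ((a^3)^(-1))) · a^3    [quotient of powers]
= (((c^3 · a^(-4)) / ((c^3)^(-1))) / ((a^3)^(-1))) · a^3    [power of a power]
= (((c^3 · a^(-4)) / c^(-3)) / ((a^3)^(-1))) · a^3    [power of a power]
= (((c^3 · a^(-4)) / c^(-3)) / a^(-3)) · a^3    [power of a power]
= a^2c^6    [quotient of powers; product of powers]

a^2c^6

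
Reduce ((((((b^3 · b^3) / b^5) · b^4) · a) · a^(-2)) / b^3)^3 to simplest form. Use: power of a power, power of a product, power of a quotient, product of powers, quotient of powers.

a^(-3)·b^6

((((((b^3 · b^3) / b^5) · b^4) · a) · a^(-2)) / b^3)^3
= ((((((b^3 · b^3) / b^5) · b^4) · a) · a^(-2))^3) / ((b^3)^3)    [power of a quotient]
= ((((((b^3 · b^3) / b^5) · b^4) · a)^3) · ((a^(-2))^3)) / ((b^3)^3)    [power of a product]
= ((((((b^3 · b^3) / b^5) · b^4)^3) · (a^3)) · ((a^(-2))^3)) / ((b^3)^3)    [power of a product]
= ((((((b^3 · b^3) / b^5)^3) · ((b^4)^3)) · (a^3)) · ((a^(-2))^3)) / ((b^3)^3)    [power of a product]
= ((((((b^3 · b^3)^3) / ((b^5)^3)) · ((b^4)^3)) · (a^3)) · ((a^(-2))^3)) / ((b^3)^3)    [power of a quotient]
= (((((((b^3)^3) · ((b^3)^3)) / ((b^5)^3)) · ((b^4)^3)) · (a^3)) · ((a^(-2))^3)) / ((b^3)^3)    [power of a product]
= (((((b^9 · ((b^3)^3)) / ((b^5)^3)) · ((b^4)^3)) · (a^3)) · ((a^(-2))^3)) / ((b^3)^3)    [power of a power]
= (((((b^9 · b^9) / ((b^5)^3)) · ((b^4)^3)) · (a^3)) · ((a^(-2))^3)) / ((b^3)^3)    [power of a power]
= ((((b^18 / ((b^5)^3)) · ((b^4)^3)) · (a^3)) · ((a^(-2))^3)) / ((b^3)^3)    [product of powers]
= ((((b^18 / b^15) · ((b^4)^3)) · (a^3)) · ((a^(-2))^3)) / ((b^3)^3)    [power of a power]
= (((b^3 · ((b^4)^3)) · (a^3)) · ((a^(-2))^3)) / ((b^3)^3)    [quotient of powers]
= (((b^3 · b^12) · (a^3)) · ((a^(-2))^3)) / ((b^3)^3)    [power of a power]
= ((b^15 · (a^3)) · ((a^(-2))^3)) / ((b^3)^3)    [product of powers]
= ((b^15 · a^3) · a^(-6)) / ((b^3)^3)    [power of a power]
= ((b^15 · a^3) · a^(-6)) / b^9    [power of a power]
= a^(-3)·b^6    [quotient of powers; product of powers]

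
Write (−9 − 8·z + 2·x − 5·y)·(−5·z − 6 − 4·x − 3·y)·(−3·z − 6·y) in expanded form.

(−9 − 8·z + 2·x − 5·y)·(−5·z − 6 − 4·x − 3·y)·(−3·z − 6·y)
= (45·z + 54 + 36·x + 27·y + 40·z² + 48·z + 32·x·z + 24·y·z − 10·x·z − 12·x − 8·x² − 6·x·y + 25·y·z + 30·y + 20·x·y + 15·y²)·(−3·z − 6·y)    [distributive law]
= (93·z + 54 + 24·x + 57·y + 40·z² + 22·x·z + 49·y·z − 8·x² + 14·x·y + 15·y²)·(−3·z − 6·y)    [combine like terms]
= −279·z² − 558·y·z − 162·z − 324·y − 72·x·z − 144·x·y − 171·y·z − 342·y² − 120·z³ − 240·y·z² − 66·x·z² − 132·x·y·z − 147·y·z² − 294·y²·z + 24·x²·z + 48·x²·y − 42·x·y·z − 84·x·y² − 45·y²·z − 90·y³    [distributive law]
= −279·z² − 729·y·z − 162·z − 324·y − 72·x·z − 144·x·y − 342·y² − 120·z³ − 387·y·z² − 66·x·z² − 174·x·y·z − 339·y²·z + 24·x²·z + 48·x²·y − 84·x·y² − 90·y³    [combine like terms]

−279·z² − 729·y·z − 162·z − 324·y − 72·x·z − 144·x·y − 342·y² − 120·z³ − 387·y·z² − 66·x·z² − 174·x·y·z − 339·y²·z + 24·x²·z + 48·x²·y − 84·x·y² − 90·y³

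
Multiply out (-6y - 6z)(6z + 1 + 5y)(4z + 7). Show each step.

(-6y - 6z)(6z + 1 + 5y)(4z + 7)
= (-36yz - 6y - 30y^2 - 36z^2 - 6z - 30yz)(4z + 7)    [distributive law]
= (-66yz - 6y - 30y^2 - 36z^2 - 6z)(4z + 7)    [combine like terms]
= -264yz^2 - 462yz - 24yz - 42y - 120y^2z - 210y^2 - 144z^3 - 252z^2 - 24z^2 - 42z    [distributive law]
= -264yz^2 - 486yz - 42y - 120y^2z - 210y^2 - 144z^3 - 276z^2 - 42z    [combine like terms]

-264yz^2 - 486yz - 42y - 120y^2z - 210y^2 - 144z^3 - 276z^2 - 42z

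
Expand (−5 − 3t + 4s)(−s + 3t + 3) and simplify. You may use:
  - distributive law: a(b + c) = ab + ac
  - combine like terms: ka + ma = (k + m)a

17s − 24t − 15 + 15st − 9t^2 − 4s^2

(−5 − 3t + 4s)(−s + 3t + 3)
= 5s − 15t − 15 + 3st − 9t^2 − 9t − 4s^2 + 12st + 12s    [distributive law]
= 17s − 24t − 15 + 15st − 9t^2 − 4s^2    [combine like terms]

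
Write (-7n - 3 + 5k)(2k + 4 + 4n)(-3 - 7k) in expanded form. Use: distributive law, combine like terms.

262kn - 42k²n + 120n + 84n² + 196kn² + 42k - 128k² + 36 - 70k³

(-7n - 3 + 5k)(2k + 4 + 4n)(-3 - 7k)
= (-14kn - 28n - 28n² - 6k - 12 - 12n + 10k² + 20k + 20kn)(-3 - 7k)    [distributive law]
= (6kn - 40n - 28n² + 14k - 12 + 10k²)(-3 - 7k)    [combine like terms]
= -18kn - 42k²n + 120n + 280kn + 84n² + 196kn² - 42k - 98k² + 36 + 84k - 30k² - 70k³    [distributive law]
= 262kn - 42k²n + 120n + 84n² + 196kn² + 42k - 128k² + 36 - 70k³    [combine like terms]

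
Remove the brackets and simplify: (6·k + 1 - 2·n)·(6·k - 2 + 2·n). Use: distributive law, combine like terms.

(6·k + 1 - 2·n)·(6·k - 2 + 2·n)
= 36·k^2 - 12·k + 12·k·n + 6·k - 2 + 2·n - 12·k·n + 4·n - 4·n^2    [distributive law]
= 36·k^2 - 6·k - 2 + 6·n - 4·n^2    [combine like terms]

36·k^2 - 6·k - 2 + 6·n - 4·n^2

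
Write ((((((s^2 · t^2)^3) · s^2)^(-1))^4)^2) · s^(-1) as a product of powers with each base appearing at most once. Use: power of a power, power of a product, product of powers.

((((((s^2 · t^2)^3) · s^2)^(-1))^4)^2) · s^(-1)
= (((((s^2 · t^2)^3) · s^2)^(-1))^8) · s^(-1)    [power of a power]
= ((((s^2 · t^2)^3) · s^2)^(-8)) · s^(-1)    [power of a power]
= ((((s^2 · t^2)^3)^(-8)) · ((s^2)^(-8))) · s^(-1)    [power of a product]
= (((s^2 · t^2)^(-24)) · ((s^2)^(-8))) · s^(-1)    [power of a power]
= ((((s^2)^(-24)) · ((t^2)^(-24))) · ((s^2)^(-8))) · s^(-1)    [power of a product]
= ((s^(-48) · ((t^2)^(-24))) · ((s^2)^(-8))) · s^(-1)    [power of a power]
= ((s^(-48) · t^(-48)) · ((s^2)^(-8))) · s^(-1)    [power of a power]
= ((s^(-48) · t^(-48)) · s^(-16)) · s^(-1)    [power of a power]
= s^(-65)t^(-48)    [product of powers]

s^(-65)t^(-48)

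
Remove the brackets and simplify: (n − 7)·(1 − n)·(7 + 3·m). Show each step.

(n − 7)·(1 − n)·(7 + 3·m)
= (n − n^2 − 7 + 7·n)·(7 + 3·m)    [distributive law]
= (8·n − n^2 − 7)·(7 + 3·m)    [combine like terms]
= 56·n + 24·m·n − 7·n^2 − 3·m·n^2 − 49 − 21·m    [distributive law]

56·n + 24·m·n − 7·n^2 − 3·m·n^2 − 49 − 21·m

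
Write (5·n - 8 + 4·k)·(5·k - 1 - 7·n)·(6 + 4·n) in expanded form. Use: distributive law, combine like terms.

(5·n - 8 + 4·k)·(5·k - 1 - 7·n)·(6 + 4·n)
= (25·k·n - 5·n - 35·n² - 40·k + 8 + 56·n + 20·k² - 4·k - 28·k·n)·(6 + 4·n)    [distributive law]
= (-3·k·n + 51·n - 35·n² - 44·k + 8 + 20·k²)·(6 + 4·n)    [combine like terms]
= -18·k·n - 12·k·n² + 306·n + 204·n² - 210·n² - 140·n³ - 264·k - 176·k·n + 48 + 32·n + 120·k² + 80·k²·n    [distributive law]
= -194·k·n - 12·k·n² + 338·n - 6·n² - 140·n³ - 264·k + 48 + 120·k² + 80·k²·n    [combine like terms]

-194·k·n - 12·k·n² + 338·n - 6·n² - 140·n³ - 264·k + 48 + 120·k² + 80·k²·n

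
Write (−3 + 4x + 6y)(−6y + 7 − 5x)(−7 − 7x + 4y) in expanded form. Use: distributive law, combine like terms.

−504y + 130xy + 492y² + 147 − 154x − 161x² + 298x²y + 36xy² + 140x³ − 144y³

(−3 + 4x + 6y)(−6y + 7 − 5x)(−7 − 7x + 4y)
= (18y − 21 + 15x − 24xy + 28x − 20x² − 36y² + 42y − 30xy)(−7 − 7x + 4y)    [distributive law]
= (60y − 21 + 43x − 54xy − 20x² − 36y²)(−7 − 7x + 4y)    [combine like terms]
= −420y − 420xy + 240y² + 147 + 147x − 84y − 301x − 301x² + 172xy + 378xy + 378x²y − 216xy² + 140x² + 140x³ − 80x²y + 252y² + 252xy² − 144y³    [distributive law]
= −504y + 130xy + 492y² + 147 − 154x − 161x² + 298x²y + 36xy² + 140x³ − 144y³    [combine like terms]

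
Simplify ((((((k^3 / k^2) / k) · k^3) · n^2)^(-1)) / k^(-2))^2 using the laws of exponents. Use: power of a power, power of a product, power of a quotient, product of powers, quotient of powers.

k^(-2)n^(-4)

((((((k^3 / k^2) / k) · k^3) · n^2)^(-1)) / k^(-2))^2
= ((((((k^3 / k^2) / k) · k^3) · n^2)^(-1))^2) / ((k^(-2))^2)    [power of a quotient]
= (((((k^3 / k^2) / k) · k^3) · n^2)^(-2)) / ((k^(-2))^2)    [power of a power]
= (((((k^3 / k^2) / k) · k^3)^(-2)) · ((n^2)^(-2))) / ((k^(-2))^2)    [power of a product]
= (((((k^3 / k^2) / k)^(-2)) · ((k^3)^(-2))) · ((n^2)^(-2))) / ((k^(-2))^2)    [power of a product]
= (((((k^3 / k^2)^(-2)) / (k^(-2))) · ((k^3)^(-2))) · ((n^2)^(-2))) / ((k^(-2))^2)    [power of a quotient]
= ((((((k^3)^(-2)) / ((k^2)^(-2))) / (k^(-2))) · ((k^3)^(-2))) · ((n^2)^(-2))) / ((k^(-2))^2)    [power of a quotient]
= ((((k^(-6) / ((k^2)^(-2))) / (k^(-2))) · ((k^3)^(-2))) · ((n^2)^(-2))) / ((k^(-2))^2)    [power of a power]
= ((((k^(-6) / k^(-4)) / (k^(-2))) · ((k^3)^(-2))) · ((n^2)^(-2))) / ((k^(-2))^2)    [power of a power]
= (((k^(-2) / (k^(-2))) · ((k^3)^(-2))) · ((n^2)^(-2))) / ((k^(-2))^2)    [quotient of powers]
= ((k^0 · ((k^3)^(-2))) · ((n^2)^(-2))) / ((k^(-2))^2)    [quotient of powers]
= ((k^0 · k^(-6)) · ((n^2)^(-2))) / ((k^(-2))^2)    [power of a power]
= (k^(-6) · ((n^2)^(-2))) / ((k^(-2))^2)    [product of powers]
= (k^(-6) · n^(-4)) / ((k^(-2))^2)    [power of a power]
= (k^(-6) · n^(-4)) / k^(-4)    [power of a power]
= k^(-2)n^(-4)    [quotient of powers]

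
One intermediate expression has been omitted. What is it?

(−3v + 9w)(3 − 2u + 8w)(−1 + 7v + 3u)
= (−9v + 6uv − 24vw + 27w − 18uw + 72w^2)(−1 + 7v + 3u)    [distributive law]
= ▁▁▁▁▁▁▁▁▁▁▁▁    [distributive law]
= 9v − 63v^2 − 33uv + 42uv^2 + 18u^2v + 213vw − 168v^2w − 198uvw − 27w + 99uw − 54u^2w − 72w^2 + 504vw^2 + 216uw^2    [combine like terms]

After distributive law, the bracketed line is:

9v − 63v^2 − 27uv − 6uv + 42uv^2 + 18u^2v + 24vw − 168v^2w − 72uvw − 27w + 189vw + 81uw + 18uw − 126uvw − 54u^2w − 72w^2 + 504vw^2 + 216uw^2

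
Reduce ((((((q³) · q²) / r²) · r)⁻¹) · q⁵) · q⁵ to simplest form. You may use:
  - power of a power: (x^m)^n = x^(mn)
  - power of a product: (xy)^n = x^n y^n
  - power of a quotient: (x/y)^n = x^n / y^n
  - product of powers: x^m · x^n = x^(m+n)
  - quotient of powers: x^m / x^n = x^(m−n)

q⁵·r

((((((q³) · q²) / r²) · r)⁻¹) · q⁵) · q⁵
= ((((((q³) · q²) / r²)⁻¹) · (r⁻¹)) · q⁵) · q⁵    [power of a product]
= ((((((q³) · q²)⁻¹) / ((r²)⁻¹)) · (r⁻¹)) · q⁵) · q⁵    [power of a quotient]
= ((((((q³)⁻¹) · ((q²)⁻¹)) / ((r²)⁻¹)) · (r⁻¹)) · q⁵) · q⁵    [power of a product]
= (((((q⁻³) · ((q²)⁻¹)) / ((r²)⁻¹)) · (r⁻¹)) · q⁵) · q⁵    [power of a power]
= ((((q⁻³ · q⁻²) / ((r²)⁻¹)) · (r⁻¹)) · q⁵) · q⁵    [power of a power]
= (((q⁻⁵ / ((r²)⁻¹)) · (r⁻¹)) · q⁵) · q⁵    [product of powers]
= (((q⁻⁵ / r⁻²) · (r⁻¹)) · q⁵) · q⁵    [power of a power]
= q⁵·r    [quotient of powers; product of powers]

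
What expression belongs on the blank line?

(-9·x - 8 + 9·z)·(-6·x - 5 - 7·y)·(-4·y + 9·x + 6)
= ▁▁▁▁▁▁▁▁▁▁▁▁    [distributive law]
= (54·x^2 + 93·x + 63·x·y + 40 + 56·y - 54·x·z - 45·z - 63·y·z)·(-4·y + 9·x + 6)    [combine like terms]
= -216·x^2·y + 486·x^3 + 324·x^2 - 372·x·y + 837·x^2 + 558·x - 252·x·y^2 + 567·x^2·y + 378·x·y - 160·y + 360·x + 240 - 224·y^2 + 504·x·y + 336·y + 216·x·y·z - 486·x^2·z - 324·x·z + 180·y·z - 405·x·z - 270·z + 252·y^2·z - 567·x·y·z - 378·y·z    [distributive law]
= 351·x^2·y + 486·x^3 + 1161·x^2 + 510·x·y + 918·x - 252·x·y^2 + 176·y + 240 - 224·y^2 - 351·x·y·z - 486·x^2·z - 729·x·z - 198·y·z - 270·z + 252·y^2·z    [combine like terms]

After distributive law, the bracketed line is:

(54·x^2 + 45·x + 63·x·y + 48·x + 40 + 56·y - 54·x·z - 45·z - 63·y·z)·(-4·y + 9·x + 6)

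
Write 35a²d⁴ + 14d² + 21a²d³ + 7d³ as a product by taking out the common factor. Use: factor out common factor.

35a²d⁴ + 14d² + 21a²d³ + 7d³
= 7(5a²d⁴ + 2d² + 3a²d³ + d³)    [factor out 7]
= 7d²(5a²d² + 2 + 3a²d + d)    [factor out d²]

7d²(5a²d² + 2 + 3a²d + d)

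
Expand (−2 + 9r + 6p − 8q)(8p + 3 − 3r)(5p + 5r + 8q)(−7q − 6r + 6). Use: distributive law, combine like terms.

(−2 + 9r + 6p − 8q)(8p + 3 − 3r)(5p + 5r + 8q)(−7q − 6r + 6)
= (−16p − 6 + 6r + 72pr + 27r − 27r^2 + 48p^2 + 18p − 18pr − 64pq − 24q + 24qr)(5p + 5r + 8q)(−7q − 6r + 6)    [distributive law]
= (2p − 6 + 33r + 54pr − 27r^2 + 48p^2 − 64pq − 24q + 24qr)(5p + 5r + 8q)(−7q − 6r + 6)    [combine like terms]
= (10p^2 + 10pr + 16pq − 30p − 30r − 48q + 165pr + 165r^2 + 264qr + 270p^2r + 270pr^2 + 432pqr − 135pr^2 − 135r^3 − 216qr^2 + 240p^3 + 240p^2r + 384p^2q − 320p^2q − 320pqr − 512pq^2 − 120pq − 120qr − 192q^2 + 120pqr + 120qr^2 + 192q^2r)(−7q − 6r + 6)    [distributive law]
= (10p^2 + 175pr − 104pq − 30p − 30r − 48q + 165r^2 + 144qr + 510p^2r + 135pr^2 + 232pqr − 135r^3 − 96qr^2 + 240p^3 + 64p^2q − 512pq^2 − 192q^2 + 192q^2r)(−7q − 6r + 6)    [combine like terms]
= −70p^2q − 60p^2r + 60p^2 − 1225pqr − 1050pr^2 + 1050pr + 728pq^2 + 624pqr − 624pq + 210pq + 180pr − 180p + 210qr + 180r^2 − 180r + 336q^2 + 288qr − 288q − 1155qr^2 − 990r^3 + 990r^2 − 1008q^2r − 864qr^2 + 864qr − 3570p^2qr − 3060p^2r^2 + 3060p^2r − 945pqr^2 − 810pr^3 + 810pr^2 − 1624pq^2r − 1392pqr^2 + 1392pqr + 945qr^3 + 810r^4 − 810r^3 + 672q^2r^2 + 576qr^3 − 576qr^2 − 1680p^3q − 1440p^3r + 1440p^3 − 448p^2q^2 − 384p^2qr + 384p^2q + 3584pq^3 + 3072pq^2r − 3072pq^2 + 1344q^3 + 1152q^2r − 1152q^2 − 1344q^3r − 1152q^2r^2 + 1152q^2r    [distributive law]
= 314p^2q + 3000p^2r + 60p^2 + 791pqr − 240pr^2 + 1230pr − 2344pq^2 − 414pq − 180p + 1362qr + 1170r^2 − 180r − 816q^2 − 288q − 2595qr^2 − 1800r^3 + 1296q^2r − 3954p^2qr − 3060p^2r^2 − 2337pqr^2 − 810pr^3 + 1448pq^2r + 1521qr^3 + 810r^4 − 480q^2r^2 − 1680p^3q − 1440p^3r + 1440p^3 − 448p^2q^2 + 3584pq^3 + 1344q^3 − 1344q^3r    [combine like terms]

314p^2q + 3000p^2r + 60p^2 + 791pqr − 240pr^2 + 1230pr − 2344pq^2 − 414pq − 180p + 1362qr + 1170r^2 − 180r − 816q^2 − 288q − 2595qr^2 − 1800r^3 + 1296q^2r − 3954p^2qr − 3060p^2r^2 − 2337pqr^2 − 810pr^3 + 1448pq^2r + 1521qr^3 + 810r^4 − 480q^2r^2 − 1680p^3q − 1440p^3r + 1440p^3 − 448p^2q^2 + 3584pq^3 + 1344q^3 − 1344q^3r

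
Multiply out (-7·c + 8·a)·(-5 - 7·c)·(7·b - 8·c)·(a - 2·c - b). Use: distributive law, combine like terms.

(-7·c + 8·a)·(-5 - 7·c)·(7·b - 8·c)·(a - 2·c - b)
= (35·c + 49·c^2 - 40·a - 56·a·c)·(7·b - 8·c)·(a - 2·c - b)    [distributive law]
= (245·b·c - 280·c^2 + 343·b·c^2 - 392·c^3 - 280·a·b + 320·a·c - 392·a·b·c + 448·a·c^2)·(a - 2·c - b)    [distributive law]
= 245·a·b·c - 490·b·c^2 - 245·b^2·c - 280·a·c^2 + 560·c^3 + 280·b·c^2 + 343·a·b·c^2 - 686·b·c^3 - 343·b^2·c^2 - 392·a·c^3 + 784·c^4 + 392·b·c^3 - 280·a^2·b + 560·a·b·c + 280·a·b^2 + 320·a^2·c - 640·a·c^2 - 320·a·b·c - 392·a^2·b·c + 784·a·b·c^2 + 392·a·b^2·c + 448·a^2·c^2 - 896·a·c^3 - 448·a·b·c^2    [distributive law]
= 485·a·b·c - 210·b·c^2 - 245·b^2·c - 920·a·c^2 + 560·c^3 + 679·a·b·c^2 - 294·b·c^3 - 343·b^2·c^2 - 1288·a·c^3 + 784·c^4 - 280·a^2·b + 280·a·b^2 + 320·a^2·c - 392·a^2·b·c + 392·a·b^2·c + 448·a^2·c^2    [combine like terms]

485·a·b·c - 210·b·c^2 - 245·b^2·c - 920·a·c^2 + 560·c^3 + 679·a·b·c^2 - 294·b·c^3 - 343·b^2·c^2 - 1288·a·c^3 + 784·c^4 - 280·a^2·b + 280·a·b^2 + 320·a^2·c - 392·a^2·b·c + 392·a·b^2·c + 448·a^2·c^2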